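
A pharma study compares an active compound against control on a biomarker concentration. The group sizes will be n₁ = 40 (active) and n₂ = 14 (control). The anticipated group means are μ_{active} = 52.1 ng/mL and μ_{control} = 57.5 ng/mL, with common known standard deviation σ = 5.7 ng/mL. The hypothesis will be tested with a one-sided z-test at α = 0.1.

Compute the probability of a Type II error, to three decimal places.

β ≈ 0.038

Standardized effect: d = |μ_{active} − μ_{control}| / σ = |52.1 − 57.5| / 5.7 = 0.9474
Noncentrality parameter: δ = d / √(1/n₁ + 1/n₂) = 0.9474 / √(1/40 + 1/14) = 3.0508
One-sided α = 0.1 → critical value z_{0.1} = 1.282.
Power = P(Z > 1.282 − δ) = Φ(1.769) = 0.9616.
Type II error: β = 1 − power = 1 − 0.9616 = 0.0384.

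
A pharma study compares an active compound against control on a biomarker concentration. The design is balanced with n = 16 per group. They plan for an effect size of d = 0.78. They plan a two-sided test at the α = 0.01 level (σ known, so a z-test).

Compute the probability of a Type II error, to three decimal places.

β ≈ 0.644

Noncentrality parameter: λ = d·√(n/2) = 0.78 × √(16/2) = 2.2062
Two-sided α = 0.01 → critical value z_{0.005} = 2.576.
Power = Φ(λ − 2.576) + Φ(−λ − 2.576) = Φ(-0.370) + Φ(-4.782) = 0.3558 + 0.0000 = 0.3558.
Type II error: β = 1 − power = 1 − 0.3558 = 0.6442.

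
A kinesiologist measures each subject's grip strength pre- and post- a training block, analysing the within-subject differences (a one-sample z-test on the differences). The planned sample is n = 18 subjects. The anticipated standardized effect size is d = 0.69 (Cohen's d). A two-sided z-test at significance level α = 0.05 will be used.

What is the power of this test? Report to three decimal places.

Noncentrality parameter: δ = d·√n = 0.69 × √18 = 2.9274
Two-sided α = 0.05 → critical value z_{0.025} = 1.960.
Power = Φ(δ − 1.960) + Φ(−δ − 1.960) = Φ(0.967) + Φ(-4.887) = 0.8333 + 0.0000 = 0.8333.

Power ≈ 0.833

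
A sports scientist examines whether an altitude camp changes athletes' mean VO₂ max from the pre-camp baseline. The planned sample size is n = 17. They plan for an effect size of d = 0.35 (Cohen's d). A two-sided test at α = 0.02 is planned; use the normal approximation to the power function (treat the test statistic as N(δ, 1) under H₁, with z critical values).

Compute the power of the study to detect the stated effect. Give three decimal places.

Noncentrality parameter: δ = d·√n = 0.35 × √17 = 1.4431
Critical value for a two-sided test at α = 0.02: z_{α/2} = 2.326.
Power = Φ(δ − 2.326) + Φ(−δ − 2.326) = Φ(-0.883) + Φ(-3.769) = 0.1885 + 0.0001 = 0.1886.

Power ≈ 0.189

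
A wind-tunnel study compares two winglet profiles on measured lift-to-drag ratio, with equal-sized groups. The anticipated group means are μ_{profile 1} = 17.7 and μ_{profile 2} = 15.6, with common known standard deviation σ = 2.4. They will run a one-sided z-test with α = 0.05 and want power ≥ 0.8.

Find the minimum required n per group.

n = 17 per group

Standardized effect: d = |μ_{profile 1} − μ_{profile 2}| / σ = |17.7 − 15.6| / 2.4 = 0.8750
For power 0.8 need Φ(δ − z_{0.05}) = 0.8, so δ = z_{0.05} + z_{0.20} = 1.645 + 0.842 = 2.486.
δ = d·√(n/2) ⇒ n = 2(δ/d)² = 2 × (2.486 / 0.8750)² = 16.15.
Rounding up, n = 17 per group.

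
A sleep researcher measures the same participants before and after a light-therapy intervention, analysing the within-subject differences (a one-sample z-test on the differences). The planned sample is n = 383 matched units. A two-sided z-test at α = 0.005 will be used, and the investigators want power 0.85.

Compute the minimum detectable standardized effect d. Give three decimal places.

Need Φ(δ − 2.807) = 0.85, so δ = 2.807 + 1.036 = 3.843.
(Lower-tail contribution to power is negligible for δ > 0.)
δ = d·√n ⇒ d = δ/√n = 3.843/√383 = 0.1964.

d ≈ 0.196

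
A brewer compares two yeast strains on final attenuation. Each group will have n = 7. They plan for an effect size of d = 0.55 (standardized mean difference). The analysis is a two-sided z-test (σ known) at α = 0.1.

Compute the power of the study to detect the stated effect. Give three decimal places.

Noncentrality parameter: δ = d·√(n/2) = 0.55 × √(7/2) = 1.0290
Two-sided α = 0.1 → critical value z_{0.05} = 1.645.
Power = Φ(δ − 1.645) + Φ(−δ − 1.645) = Φ(-0.616) + Φ(-2.674) = 0.2690 + 0.0037 = 0.2727.

Power ≈ 0.273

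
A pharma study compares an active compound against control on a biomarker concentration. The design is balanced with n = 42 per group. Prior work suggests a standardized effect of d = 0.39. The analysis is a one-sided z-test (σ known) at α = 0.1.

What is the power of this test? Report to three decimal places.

Power ≈ 0.693

Noncentrality parameter: δ = d·√(n/2) = 0.39 × √(42/2) = 1.7872
Critical value for a one-sided test at α = 0.1: z_α = 1.282.
Power = Φ(δ − 1.282) = Φ(0.506) = 0.6934.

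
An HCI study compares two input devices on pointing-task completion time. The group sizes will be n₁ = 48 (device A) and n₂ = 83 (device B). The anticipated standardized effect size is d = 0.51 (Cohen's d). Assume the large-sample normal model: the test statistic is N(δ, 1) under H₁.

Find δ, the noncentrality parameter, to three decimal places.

δ = d / √(1/n₁ + 1/n₂) = 0.51 / √(1/48 + 1/83) = 2.8125

δ ≈ 2.813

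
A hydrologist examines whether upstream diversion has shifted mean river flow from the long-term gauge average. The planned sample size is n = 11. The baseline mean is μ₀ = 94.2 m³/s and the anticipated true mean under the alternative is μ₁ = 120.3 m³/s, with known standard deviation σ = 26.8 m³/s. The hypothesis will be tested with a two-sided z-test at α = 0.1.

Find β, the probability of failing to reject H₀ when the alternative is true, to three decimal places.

β ≈ 0.056

Standardized effect: d = |μ₁ − μ₀| / σ = |120.3 − 94.2| / 26.8 = 0.9739
Noncentrality parameter: δ = d·√n = 0.9739 × √11 = 3.2300
Critical value for a two-sided test at α = 0.1: z_{α/2} = 1.645.
Power = Φ(δ − 1.645) + Φ(−δ − 1.645) = Φ(1.585) + Φ(-4.875) = 0.9435 + 0.0000 = 0.9435.
Type II error: β = 1 − power = 1 − 0.9435 = 0.0565.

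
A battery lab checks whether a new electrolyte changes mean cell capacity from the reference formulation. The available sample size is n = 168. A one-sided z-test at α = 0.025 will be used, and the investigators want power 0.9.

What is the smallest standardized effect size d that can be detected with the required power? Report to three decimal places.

d ≈ 0.250

Need Φ(δ − 1.960) = 0.9, so δ = 1.960 + 1.282 = 3.242.
δ = d·√n ⇒ d = δ/√n = 3.242/√168 = 0.2501.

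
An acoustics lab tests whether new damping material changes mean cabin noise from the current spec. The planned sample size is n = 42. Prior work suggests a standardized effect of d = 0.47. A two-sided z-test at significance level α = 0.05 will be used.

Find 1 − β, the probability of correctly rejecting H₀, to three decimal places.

Power ≈ 0.861

Noncentrality parameter: δ = d·√n = 0.47 × √42 = 3.0459
Critical value for a two-sided test at α = 0.05: z_{α/2} = 1.960.
Power = Φ(δ − 1.960) + Φ(−δ − 1.960) = Φ(1.086) + Φ(-5.006) = 0.8613 + 0.0000 = 0.8613.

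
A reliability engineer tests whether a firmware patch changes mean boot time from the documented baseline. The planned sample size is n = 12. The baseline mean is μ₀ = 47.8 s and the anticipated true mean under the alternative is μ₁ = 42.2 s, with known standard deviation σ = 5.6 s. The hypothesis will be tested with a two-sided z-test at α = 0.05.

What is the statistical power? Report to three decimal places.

Standardized effect: d = |μ₁ − μ₀| / σ = |42.2 − 47.8| / 5.6 = 1.0000
Noncentrality parameter: λ = d·√n = 1.0000 × √12 = 3.4641
Two-sided α = 0.05 → critical value z_{0.025} = 1.960.
Power = Φ(λ − 1.960) + Φ(−λ − 1.960) = Φ(1.504) + Φ(-5.424) = 0.9337 + 0.0000 = 0.9337.

Power ≈ 0.934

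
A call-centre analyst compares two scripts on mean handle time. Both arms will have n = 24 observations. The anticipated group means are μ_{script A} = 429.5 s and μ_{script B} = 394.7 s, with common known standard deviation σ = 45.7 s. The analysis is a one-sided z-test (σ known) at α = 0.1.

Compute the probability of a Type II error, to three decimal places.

Standardized effect: d = |μ_{script A} − μ_{script B}| / σ = |429.5 − 394.7| / 45.7 = 0.7615
Noncentrality parameter: δ = d·√(n/2) = 0.7615 × √(24/2) = 2.6379
Critical value for a one-sided test at α = 0.1: z_α = 1.282.
Power = P(Z > 1.282 − δ) = Φ(1.356) = 0.9125.
Type II error: β = 1 − power = 1 − 0.9125 = 0.0875.

β ≈ 0.087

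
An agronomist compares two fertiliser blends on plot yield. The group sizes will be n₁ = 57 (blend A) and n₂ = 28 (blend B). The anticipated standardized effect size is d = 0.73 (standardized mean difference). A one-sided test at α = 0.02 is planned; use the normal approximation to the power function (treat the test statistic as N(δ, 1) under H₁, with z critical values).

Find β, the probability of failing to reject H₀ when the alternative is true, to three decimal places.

Noncentrality parameter: δ = d / √(1/n₁ + 1/n₂) = 0.73 / √(1/57 + 1/28) = 3.1632
One-sided α = 0.02 → critical value z_{0.02} = 2.054.
Power = Φ(δ − 2.054) = Φ(1.109) = 0.8664.
Type II error: β = 1 − power = 1 − 0.8664 = 0.1336.

β ≈ 0.134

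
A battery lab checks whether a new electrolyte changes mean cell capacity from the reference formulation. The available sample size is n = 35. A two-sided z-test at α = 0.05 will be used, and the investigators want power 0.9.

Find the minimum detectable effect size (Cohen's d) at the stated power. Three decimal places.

Required noncentrality: δ = z_{0.025} + z_{0.10} = 1.960 + 1.282 = 3.242.
(Lower-tail contribution to power is negligible for δ > 0.)
δ = d·√n ⇒ d = δ/√n = 3.242/√35 = 0.5479.

d ≈ 0.548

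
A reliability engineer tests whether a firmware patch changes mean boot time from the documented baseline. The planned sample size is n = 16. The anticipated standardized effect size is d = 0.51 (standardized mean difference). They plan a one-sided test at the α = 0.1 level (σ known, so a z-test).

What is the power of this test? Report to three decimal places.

Noncentrality parameter: δ = d·√n = 0.51 × √16 = 2.0400
Critical value for a one-sided test at α = 0.1: z_α = 1.282.
Power = P(Z > 1.282 − δ) = Φ(0.758) = 0.7759.

Power ≈ 0.776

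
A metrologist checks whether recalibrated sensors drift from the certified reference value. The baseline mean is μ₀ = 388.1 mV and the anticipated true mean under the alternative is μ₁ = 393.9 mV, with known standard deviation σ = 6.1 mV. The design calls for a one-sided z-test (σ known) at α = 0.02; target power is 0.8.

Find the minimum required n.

n = 10

Standardized effect: d = |μ₁ − μ₀| / σ = |393.9 − 388.1| / 6.1 = 0.9508
For power 0.8 need Φ(δ − z_{0.02}) = 0.8, so δ = z_{0.02} + z_{0.20} = 2.054 + 0.842 = 2.895.
δ = d·√n ⇒ n = (δ/d)² = (2.895 / 0.9508)² = 9.27.
Rounding up, n = 10.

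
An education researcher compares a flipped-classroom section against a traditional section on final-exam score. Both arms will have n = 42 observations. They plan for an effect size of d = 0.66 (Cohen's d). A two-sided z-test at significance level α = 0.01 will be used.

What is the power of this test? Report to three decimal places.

Noncentrality parameter: δ = d·√(n/2) = 0.66 × √(42/2) = 3.0245
Critical value for a two-sided test at α = 0.01: z_{α/2} = 2.576.
Power = Φ(δ − 2.576) + Φ(−δ − 2.576) = Φ(0.449) + Φ(-5.600) = 0.6732 + 0.0000 = 0.6732.

Power ≈ 0.673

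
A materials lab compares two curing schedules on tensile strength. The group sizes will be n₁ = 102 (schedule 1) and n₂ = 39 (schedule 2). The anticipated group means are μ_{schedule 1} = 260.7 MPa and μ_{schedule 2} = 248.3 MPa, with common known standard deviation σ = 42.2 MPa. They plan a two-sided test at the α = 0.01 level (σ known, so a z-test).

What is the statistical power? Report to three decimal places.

Standardized effect: d = |μ_{schedule 1} − μ_{schedule 2}| / σ = |260.7 − 248.3| / 42.2 = 0.2938
Noncentrality parameter: δ = d / √(1/n₁ + 1/n₂) = 0.2938 / √(1/102 + 1/39) = 1.5607
Critical value for a two-sided test at α = 0.01: z_{α/2} = 2.576.
Power = Φ(δ − 2.576) + Φ(−δ − 2.576) = Φ(-1.015) + Φ(-4.137) = 0.1550 + 0.0000 = 0.1551.

Power ≈ 0.155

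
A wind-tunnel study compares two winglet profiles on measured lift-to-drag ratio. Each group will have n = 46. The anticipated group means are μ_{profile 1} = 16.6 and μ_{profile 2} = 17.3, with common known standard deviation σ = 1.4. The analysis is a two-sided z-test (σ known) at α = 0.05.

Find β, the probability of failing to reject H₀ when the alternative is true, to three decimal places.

Standardized effect: d = |μ_{profile 1} − μ_{profile 2}| / σ = |16.6 − 17.3| / 1.4 = 0.5000
Noncentrality parameter: λ = d·√(n/2) = 0.5000 × √(46/2) = 2.3979
Two-sided α = 0.05 → critical value z_{0.025} = 1.960.
Power = Φ(λ − 1.960) + Φ(−λ − 1.960) = Φ(0.438) + Φ(-4.358) = 0.6693 + 0.0000 = 0.6693.
Type II error: β = 1 − power = 1 − 0.6693 = 0.3307.

β ≈ 0.331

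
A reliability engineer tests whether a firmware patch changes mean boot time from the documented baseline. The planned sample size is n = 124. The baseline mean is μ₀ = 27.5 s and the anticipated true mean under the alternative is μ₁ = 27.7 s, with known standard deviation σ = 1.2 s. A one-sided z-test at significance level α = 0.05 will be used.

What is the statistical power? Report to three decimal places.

Power ≈ 0.584

Standardized effect: d = |μ₁ − μ₀| / σ = |27.7 − 27.5| / 1.2 = 0.1667
Noncentrality parameter: δ = d·√n = 0.1667 × √124 = 1.8559
Critical value for a one-sided test at α = 0.05: z_α = 1.645.
Power = P(Z > 1.645 − δ) = Φ(0.211) = 0.5836.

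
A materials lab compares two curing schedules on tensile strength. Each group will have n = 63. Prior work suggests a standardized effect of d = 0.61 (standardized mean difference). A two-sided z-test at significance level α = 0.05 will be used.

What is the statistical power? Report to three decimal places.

Power ≈ 0.928

Noncentrality parameter: δ = d·√(n/2) = 0.61 × √(63/2) = 3.4236
Critical value for a two-sided test at α = 0.05: z_{α/2} = 1.960.
Power = Φ(δ − 1.960) + Φ(−δ − 1.960) = Φ(1.464) + Φ(-5.384) = 0.9284 + 0.0000 = 0.9284.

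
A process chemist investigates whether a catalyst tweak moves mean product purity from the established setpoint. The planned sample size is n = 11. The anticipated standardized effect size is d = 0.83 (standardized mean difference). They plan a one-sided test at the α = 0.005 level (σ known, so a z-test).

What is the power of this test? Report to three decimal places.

Noncentrality parameter: δ = d·√n = 0.83 × √11 = 2.7528
One-sided α = 0.005 → critical value z_{0.005} = 2.576.
Power = Φ(δ − 2.576) = Φ(0.177) = 0.5702.

Power ≈ 0.570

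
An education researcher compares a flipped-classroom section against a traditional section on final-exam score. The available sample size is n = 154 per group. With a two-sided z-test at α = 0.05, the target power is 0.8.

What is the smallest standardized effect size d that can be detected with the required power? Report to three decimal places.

d ≈ 0.319

Required noncentrality: δ = z_{0.025} + z_{0.20} = 1.960 + 0.842 = 2.802.
(Lower-tail contribution to power is negligible for δ > 0.)
δ = d·√(n/2) ⇒ d = δ/√(n/2) = 2.802/√(154/2) = 0.3193.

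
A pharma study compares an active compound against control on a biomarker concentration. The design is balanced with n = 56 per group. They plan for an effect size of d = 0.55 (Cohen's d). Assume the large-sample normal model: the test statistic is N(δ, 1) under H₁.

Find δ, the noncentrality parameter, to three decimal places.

δ = d·√(n/2) = 0.55 × √(56/2) = 2.9103

δ ≈ 2.910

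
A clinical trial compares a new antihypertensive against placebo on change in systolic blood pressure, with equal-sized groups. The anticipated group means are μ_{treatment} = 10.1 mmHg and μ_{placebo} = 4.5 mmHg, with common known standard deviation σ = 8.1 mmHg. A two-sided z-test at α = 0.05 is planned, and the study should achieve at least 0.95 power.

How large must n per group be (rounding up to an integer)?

Standardized effect: d = |μ_{treatment} − μ_{placebo}| / σ = |10.1 − 4.5| / 8.1 = 0.6914
For power 0.95 need Φ(δ − z_{0.025}) = 0.95, so δ = z_{0.025} + z_{0.05} = 1.960 + 1.645 = 3.605.
(The Φ(−δ − z_{α/2}) term is vanishingly small for δ > 0 and is dropped in the standard sample-size formula.)
δ = d·√(n/2) ⇒ n = 2(δ/d)² = 2 × (3.605 / 0.6914)² = 54.37.
Rounding up, n = 55 per group.

n = 55 per group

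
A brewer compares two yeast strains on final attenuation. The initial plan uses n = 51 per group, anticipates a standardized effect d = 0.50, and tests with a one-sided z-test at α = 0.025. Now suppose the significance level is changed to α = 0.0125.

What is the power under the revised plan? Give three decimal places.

δ = d·√(n/2) = 0.50 × √(51/2) = 2.5249 (unchanged). New critical value: z_{0.0125} = 2.241.
Revised power = P(Z > 2.241 − δ) = Φ(0.283) = 0.6116.

Power ≈ 0.612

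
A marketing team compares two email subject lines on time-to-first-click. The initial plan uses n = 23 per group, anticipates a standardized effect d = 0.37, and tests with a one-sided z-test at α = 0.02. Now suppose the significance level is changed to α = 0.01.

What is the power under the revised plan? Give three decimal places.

Power ≈ 0.142

δ = d·√(n/2) = 0.37 × √(23/2) = 1.2547 (unchanged). New critical value: z_{0.01} = 2.326.
Revised power = P(Z > 2.326 − δ) = Φ(-1.072) = 0.1419.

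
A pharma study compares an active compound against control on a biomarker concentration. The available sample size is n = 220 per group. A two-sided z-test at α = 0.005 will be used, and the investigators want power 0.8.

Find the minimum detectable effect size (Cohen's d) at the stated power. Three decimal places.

d ≈ 0.348

Required noncentrality: δ = z_{0.0025} + z_{0.20} = 2.807 + 0.842 = 3.649.
(Lower-tail contribution to power is negligible for δ > 0.)
δ = d·√(n/2) ⇒ d = δ/√(n/2) = 3.649/√(220/2) = 0.3479.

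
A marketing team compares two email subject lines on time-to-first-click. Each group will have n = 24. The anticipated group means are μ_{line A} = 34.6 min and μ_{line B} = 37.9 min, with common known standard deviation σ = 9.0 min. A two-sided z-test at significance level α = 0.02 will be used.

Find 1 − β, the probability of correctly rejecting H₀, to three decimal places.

Standardized effect: d = |μ_{line A} − μ_{line B}| / σ = |34.6 − 37.9| / 9.0 = 0.3667
Noncentrality parameter: δ = d·√(n/2) = 0.3667 × √(24/2) = 1.2702
Critical value for a two-sided test at α = 0.02: z_{α/2} = 2.326.
Power = Φ(δ − 2.326) + Φ(−δ − 2.326) = Φ(-1.056) + Φ(-3.597) = 0.1454 + 0.0002 = 0.1456.

Power ≈ 0.146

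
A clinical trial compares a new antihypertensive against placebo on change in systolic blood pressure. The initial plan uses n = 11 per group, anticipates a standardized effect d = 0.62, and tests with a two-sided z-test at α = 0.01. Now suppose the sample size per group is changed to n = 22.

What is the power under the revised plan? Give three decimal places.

With n = 22 per group: δ = d·√(n/2) = 0.62 × √(22/2) = 2.0563. Critical value z_{0.005} = 2.576.
Revised power = Φ(δ − 2.576) + Φ(−δ − 2.576) = Φ(-0.520) + Φ(-4.632) = 0.3017 + 0.0000 = 0.3017.

Power ≈ 0.302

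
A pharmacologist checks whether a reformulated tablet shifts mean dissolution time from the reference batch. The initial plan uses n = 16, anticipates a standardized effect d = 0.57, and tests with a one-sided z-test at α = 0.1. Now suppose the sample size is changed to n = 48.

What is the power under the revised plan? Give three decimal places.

Power ≈ 0.996

With n = 48: δ = d·√n = 0.57 × √48 = 3.9491. Critical value z_{0.1} = 1.282.
Revised power = P(Z > 1.282 − δ) = Φ(2.668) = 0.9962.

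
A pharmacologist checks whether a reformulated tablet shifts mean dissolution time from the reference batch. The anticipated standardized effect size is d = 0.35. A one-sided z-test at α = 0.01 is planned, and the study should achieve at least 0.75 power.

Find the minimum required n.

For power 0.75 need Φ(δ − z_{0.01}) = 0.75, so δ = z_{0.01} + z_{0.25} = 2.326 + 0.674 = 3.001.
δ = d·√n ⇒ n = (δ/d)² = (3.001 / 0.35)² = 73.51.
Rounding up, n = 74.

n = 74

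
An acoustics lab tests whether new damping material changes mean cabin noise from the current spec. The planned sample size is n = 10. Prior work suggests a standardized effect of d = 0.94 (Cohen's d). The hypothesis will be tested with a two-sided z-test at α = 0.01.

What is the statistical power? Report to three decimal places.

Power ≈ 0.654

Noncentrality parameter: δ = d·√n = 0.94 × √10 = 2.9725
Critical value for a two-sided test at α = 0.01: z_{α/2} = 2.576.
Power = Φ(δ − 2.576) + Φ(−δ − 2.576) = Φ(0.397) + Φ(-5.548) = 0.6542 + 0.0000 = 0.6542.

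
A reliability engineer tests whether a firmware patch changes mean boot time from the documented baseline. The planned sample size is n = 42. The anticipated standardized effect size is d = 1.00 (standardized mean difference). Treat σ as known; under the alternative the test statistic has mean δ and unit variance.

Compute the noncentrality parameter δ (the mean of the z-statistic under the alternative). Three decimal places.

δ ≈ 6.481

The noncentrality parameter scales effect size by the design's sample-size factor: δ = d·√n = 1.00 × √42 = 6.4807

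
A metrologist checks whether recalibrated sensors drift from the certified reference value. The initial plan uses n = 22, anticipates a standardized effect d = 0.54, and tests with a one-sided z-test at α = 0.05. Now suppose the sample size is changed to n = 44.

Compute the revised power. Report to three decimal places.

Power ≈ 0.974

With n = 44: δ = d·√n = 0.54 × √44 = 3.5820. Critical value z_{0.05} = 1.645.
Revised power = P(Z > 1.645 − δ) = Φ(1.937) = 0.9736.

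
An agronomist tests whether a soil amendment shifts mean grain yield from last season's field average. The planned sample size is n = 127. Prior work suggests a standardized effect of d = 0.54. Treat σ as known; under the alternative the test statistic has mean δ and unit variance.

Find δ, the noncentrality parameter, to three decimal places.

δ = d·√n = 0.54 × √127 = 6.0855

δ ≈ 6.085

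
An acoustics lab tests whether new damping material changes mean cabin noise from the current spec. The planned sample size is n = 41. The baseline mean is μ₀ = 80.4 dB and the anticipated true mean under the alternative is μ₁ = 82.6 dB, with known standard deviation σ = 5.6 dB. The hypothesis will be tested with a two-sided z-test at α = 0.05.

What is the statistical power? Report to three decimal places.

Standardized effect: d = |μ₁ − μ₀| / σ = |82.6 − 80.4| / 5.6 = 0.3929
Noncentrality parameter: δ = d·√n = 0.3929 × √41 = 2.5155
Critical value for a two-sided test at α = 0.05: z_{α/2} = 1.960.
Power = Φ(δ − 1.960) + Φ(−δ − 1.960) = Φ(0.556) + Φ(-4.475) = 0.7107 + 0.0000 = 0.7107.

Power ≈ 0.711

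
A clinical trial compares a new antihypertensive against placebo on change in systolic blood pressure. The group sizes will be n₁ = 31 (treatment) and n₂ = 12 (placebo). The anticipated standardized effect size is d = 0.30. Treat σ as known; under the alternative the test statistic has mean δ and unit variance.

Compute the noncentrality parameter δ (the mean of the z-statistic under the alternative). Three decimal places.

The noncentrality parameter scales effect size by the design's sample-size factor: δ = d / √(1/n₁ + 1/n₂) = 0.30 / √(1/31 + 1/12) = 0.8824

δ ≈ 0.882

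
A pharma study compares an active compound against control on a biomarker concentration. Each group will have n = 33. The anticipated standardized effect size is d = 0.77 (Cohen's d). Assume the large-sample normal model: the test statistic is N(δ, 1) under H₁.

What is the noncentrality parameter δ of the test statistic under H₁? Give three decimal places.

The noncentrality parameter scales effect size by the design's sample-size factor: δ = d·√(n/2) = 0.77 × √(33/2) = 3.1278

δ ≈ 3.128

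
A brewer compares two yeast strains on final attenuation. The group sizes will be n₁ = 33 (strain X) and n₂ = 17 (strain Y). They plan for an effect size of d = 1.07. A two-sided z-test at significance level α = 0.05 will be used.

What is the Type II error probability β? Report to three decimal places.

β ≈ 0.052

Noncentrality parameter: δ = d / √(1/n₁ + 1/n₂) = 1.07 / √(1/33 + 1/17) = 3.5841
Two-sided α = 0.05 → critical value z_{0.025} = 1.960.
Power = Φ(δ − 1.960) + Φ(−δ − 1.960) = Φ(1.624) + Φ(-5.544) = 0.9478 + 0.0000 = 0.9478.
Type II error: β = 1 − power = 1 − 0.9478 = 0.0522.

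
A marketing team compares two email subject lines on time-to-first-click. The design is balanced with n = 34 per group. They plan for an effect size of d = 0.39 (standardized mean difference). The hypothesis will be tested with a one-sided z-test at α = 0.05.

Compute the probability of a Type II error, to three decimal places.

β ≈ 0.515

Noncentrality parameter: δ = d·√(n/2) = 0.39 × √(34/2) = 1.6080
Critical value for a one-sided test at α = 0.05: z_α = 1.645.
Power = Φ(δ − 1.645) = Φ(-0.037) = 0.4853.
Type II error: β = 1 − power = 1 − 0.4853 = 0.5147.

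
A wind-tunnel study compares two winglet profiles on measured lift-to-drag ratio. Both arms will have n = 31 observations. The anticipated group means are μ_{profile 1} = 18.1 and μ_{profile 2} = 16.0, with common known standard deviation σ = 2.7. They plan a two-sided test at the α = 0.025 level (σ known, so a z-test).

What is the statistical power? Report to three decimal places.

Standardized effect: d = |μ_{profile 1} − μ_{profile 2}| / σ = |18.1 − 16.0| / 2.7 = 0.7778
Noncentrality parameter: δ = d·√(n/2) = 0.7778 × √(31/2) = 3.0621
Critical value for a two-sided test at α = 0.025: z_{α/2} = 2.241.
Power = Φ(δ − 2.241) + Φ(−δ − 2.241) = Φ(0.821) + Φ(-5.304) = 0.7941 + 0.0000 = 0.7941.

Power ≈ 0.794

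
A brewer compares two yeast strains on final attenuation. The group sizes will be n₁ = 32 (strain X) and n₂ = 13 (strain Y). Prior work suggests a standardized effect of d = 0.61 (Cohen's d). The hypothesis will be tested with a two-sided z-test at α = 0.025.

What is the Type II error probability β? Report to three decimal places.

β ≈ 0.650

Noncentrality parameter: λ = d / √(1/n₁ + 1/n₂) = 0.61 / √(1/32 + 1/13) = 1.8547
Two-sided α = 0.025 → critical value z_{0.0125} = 2.241.
Power = Φ(λ − 2.241) + Φ(−λ − 2.241) = Φ(-0.387) + Φ(-4.096) = 0.3495 + 0.0000 = 0.3495.
Type II error: β = 1 − power = 1 − 0.3495 = 0.6505.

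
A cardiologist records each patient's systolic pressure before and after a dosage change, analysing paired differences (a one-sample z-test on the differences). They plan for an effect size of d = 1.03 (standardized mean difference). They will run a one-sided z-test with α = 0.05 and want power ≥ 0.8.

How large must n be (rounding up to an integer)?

For power 0.8 need Φ(δ − z_{0.05}) = 0.8, so δ = z_{0.05} + z_{0.20} = 1.645 + 0.842 = 2.486.
δ = d·√n ⇒ n = (δ/d)² = (2.486 / 1.03)² = 5.83.
Round up to the next whole unit.

n = 6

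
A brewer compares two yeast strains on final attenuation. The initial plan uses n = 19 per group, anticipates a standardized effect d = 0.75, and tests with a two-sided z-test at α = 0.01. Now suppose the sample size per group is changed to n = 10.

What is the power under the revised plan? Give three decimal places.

With n = 10 per group: δ = d·√(n/2) = 0.75 × √(10/2) = 1.6771. Critical value z_{0.005} = 2.576.
Revised power = Φ(δ − 2.576) + Φ(−δ − 2.576) = Φ(-0.899) + Φ(-4.253) = 0.1844 + 0.0000 = 0.1844.

Power ≈ 0.184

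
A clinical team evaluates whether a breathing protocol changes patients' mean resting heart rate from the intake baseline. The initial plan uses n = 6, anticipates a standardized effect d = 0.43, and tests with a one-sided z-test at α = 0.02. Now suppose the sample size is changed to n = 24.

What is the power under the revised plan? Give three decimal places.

With n = 24: δ = d·√n = 0.43 × √24 = 2.1066. Critical value z_{0.02} = 2.054.
Revised power = P(Z > 2.054 − δ) = Φ(0.053) = 0.5211.

Power ≈ 0.521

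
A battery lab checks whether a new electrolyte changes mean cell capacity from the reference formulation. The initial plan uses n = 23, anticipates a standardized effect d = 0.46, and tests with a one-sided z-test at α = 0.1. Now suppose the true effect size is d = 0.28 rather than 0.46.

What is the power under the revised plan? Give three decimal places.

With d = 0.28: δ = d·√n = 0.28 × √23 = 1.3428. Critical value z_{0.1} = 1.282.
Revised power = Φ(δ − 1.282) = Φ(0.061) = 0.5244.

Power ≈ 0.524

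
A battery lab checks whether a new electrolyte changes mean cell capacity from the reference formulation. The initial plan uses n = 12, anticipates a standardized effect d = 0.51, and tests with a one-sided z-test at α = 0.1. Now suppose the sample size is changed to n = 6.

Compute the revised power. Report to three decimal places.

Power ≈ 0.487

With n = 6: δ = d·√n = 0.51 × √6 = 1.2492. Critical value z_{0.1} = 1.282.
Revised power = Φ(δ − 1.282) = Φ(-0.032) = 0.4871.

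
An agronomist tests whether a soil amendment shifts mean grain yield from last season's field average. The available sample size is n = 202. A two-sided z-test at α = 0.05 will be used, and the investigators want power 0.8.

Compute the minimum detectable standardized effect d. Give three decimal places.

d ≈ 0.197

Need Φ(δ − 1.960) = 0.8, so δ = 1.960 + 0.842 = 2.802.
(The second rejection-region term Φ(−δ − z_{α/2}) is negligible and dropped.)
δ = d·√n ⇒ d = δ/√n = 2.802/√202 = 0.1971.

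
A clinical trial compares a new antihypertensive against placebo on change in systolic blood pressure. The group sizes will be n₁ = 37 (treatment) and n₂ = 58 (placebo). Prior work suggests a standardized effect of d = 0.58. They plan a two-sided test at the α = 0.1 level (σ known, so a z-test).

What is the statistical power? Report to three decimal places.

Power ≈ 0.867

Noncentrality parameter: δ = d / √(1/n₁ + 1/n₂) = 0.58 / √(1/37 + 1/58) = 2.7566
Critical value for a two-sided test at α = 0.1: z_{α/2} = 1.645.
Power = Φ(δ − 1.645) + Φ(−δ − 1.645) = Φ(1.112) + Φ(-4.401) = 0.8669 + 0.0000 = 0.8669.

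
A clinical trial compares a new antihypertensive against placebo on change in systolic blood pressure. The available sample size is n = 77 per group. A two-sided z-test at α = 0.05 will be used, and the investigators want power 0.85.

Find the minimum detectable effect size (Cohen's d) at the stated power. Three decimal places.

d ≈ 0.483

Required noncentrality: δ = z_{0.025} + z_{0.15} = 1.960 + 1.036 = 2.996.
(The second rejection-region term Φ(−δ − z_{α/2}) is negligible and dropped.)
δ = d·√(n/2) ⇒ d = δ/√(n/2) = 2.996/√(77/2) = 0.4829.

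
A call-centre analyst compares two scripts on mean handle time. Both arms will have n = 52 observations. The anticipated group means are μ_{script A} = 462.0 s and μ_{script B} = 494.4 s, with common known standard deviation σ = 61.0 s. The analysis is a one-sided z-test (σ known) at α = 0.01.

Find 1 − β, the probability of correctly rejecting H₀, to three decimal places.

Standardized effect: d = |μ_{script A} − μ_{script B}| / σ = |462.0 − 494.4| / 61.0 = 0.5311
Noncentrality parameter: δ = d·√(n/2) = 0.5311 × √(52/2) = 2.7083
One-sided α = 0.01 → critical value z_{0.01} = 2.326.
Power = P(Z > 2.326 − δ) = Φ(0.382) = 0.6488.

Power ≈ 0.649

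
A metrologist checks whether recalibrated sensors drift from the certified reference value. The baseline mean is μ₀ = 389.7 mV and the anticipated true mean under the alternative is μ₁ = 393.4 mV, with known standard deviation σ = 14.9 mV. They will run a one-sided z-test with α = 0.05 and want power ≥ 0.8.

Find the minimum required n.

Standardized effect: d = |μ₁ − μ₀| / σ = |393.4 − 389.7| / 14.9 = 0.2483
Set Φ(δ − 1.645) = 0.8; then δ − 1.645 = Φ⁻¹(0.8) = 0.842, giving δ = 2.486.
δ = d·√n ⇒ n = (δ/d)² = (2.486 / 0.2483)² = 100.26.
Rounding up, n = 101.

n = 101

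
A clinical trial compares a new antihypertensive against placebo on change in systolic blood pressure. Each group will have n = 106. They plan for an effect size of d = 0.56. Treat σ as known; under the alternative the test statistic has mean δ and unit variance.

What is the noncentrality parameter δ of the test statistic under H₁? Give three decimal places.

δ ≈ 4.077

The noncentrality parameter scales effect size by the design's sample-size factor: δ = d·√(n/2) = 0.56 × √(106/2) = 4.0769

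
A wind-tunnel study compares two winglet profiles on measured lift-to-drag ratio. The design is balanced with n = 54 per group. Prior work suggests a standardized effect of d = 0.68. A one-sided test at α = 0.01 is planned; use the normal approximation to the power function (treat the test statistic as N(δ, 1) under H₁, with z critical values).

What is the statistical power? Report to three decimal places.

Power ≈ 0.886

Noncentrality parameter: δ = d·√(n/2) = 0.68 × √(54/2) = 3.5334
Critical value for a one-sided test at α = 0.01: z_α = 2.326.
Power = Φ(δ − 2.326) = Φ(1.207) = 0.8863.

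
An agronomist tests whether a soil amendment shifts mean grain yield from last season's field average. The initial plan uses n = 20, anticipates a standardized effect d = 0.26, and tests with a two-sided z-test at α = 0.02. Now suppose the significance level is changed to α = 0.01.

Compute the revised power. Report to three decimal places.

Power ≈ 0.079

δ = d·√n = 0.26 × √20 = 1.1628 (unchanged). New critical value: z_{0.005} = 2.576.
Revised power = Φ(δ − 2.576) + Φ(−δ − 2.576) = Φ(-1.413) + Φ(-3.739) = 0.0788 + 0.0001 = 0.0789.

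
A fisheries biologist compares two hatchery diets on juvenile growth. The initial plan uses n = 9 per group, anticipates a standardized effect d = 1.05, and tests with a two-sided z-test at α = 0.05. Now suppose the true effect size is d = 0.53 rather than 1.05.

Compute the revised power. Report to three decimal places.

Power ≈ 0.203

With d = 0.53: δ = d·√(n/2) = 0.53 × √(9/2) = 1.1243. Critical value z_{0.025} = 1.960.
Revised power = Φ(δ − 1.960) + Φ(−δ − 1.960) = Φ(-0.836) + Φ(-3.084) = 0.2017 + 0.0010 = 0.2027.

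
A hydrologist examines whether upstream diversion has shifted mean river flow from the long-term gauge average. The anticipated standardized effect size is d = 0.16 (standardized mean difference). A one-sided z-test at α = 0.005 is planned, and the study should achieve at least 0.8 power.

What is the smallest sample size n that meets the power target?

n = 457

For power 0.8 need Φ(δ − z_{0.005}) = 0.8, so δ = z_{0.005} + z_{0.20} = 2.576 + 0.842 = 3.417.
δ = d·√n ⇒ n = (δ/d)² = (3.417 / 0.16)² = 456.21.
Rounding up, n = 457.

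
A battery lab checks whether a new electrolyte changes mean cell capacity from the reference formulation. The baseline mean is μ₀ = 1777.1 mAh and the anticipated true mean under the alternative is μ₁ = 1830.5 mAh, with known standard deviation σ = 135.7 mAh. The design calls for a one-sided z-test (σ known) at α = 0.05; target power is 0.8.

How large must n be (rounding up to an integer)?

n = 40

Standardized effect: d = |μ₁ − μ₀| / σ = |1830.5 − 1777.1| / 135.7 = 0.3935
For power 0.8 need Φ(δ − z_{0.05}) = 0.8, so δ = z_{0.05} + z_{0.20} = 1.645 + 0.842 = 2.486.
δ = d·√n ⇒ n = (δ/d)² = (2.486 / 0.3935)² = 39.93.
Rounding up, n = 40.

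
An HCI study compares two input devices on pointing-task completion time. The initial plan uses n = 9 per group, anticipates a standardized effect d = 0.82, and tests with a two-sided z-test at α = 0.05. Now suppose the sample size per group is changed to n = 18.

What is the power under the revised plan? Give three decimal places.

Power ≈ 0.691

With n = 18 per group: δ = d·√(n/2) = 0.82 × √(18/2) = 2.4600. Critical value z_{0.025} = 1.960.
Revised power = Φ(δ − 1.960) + Φ(−δ − 1.960) = Φ(0.500) + Φ(-4.420) = 0.6915 + 0.0000 = 0.6915.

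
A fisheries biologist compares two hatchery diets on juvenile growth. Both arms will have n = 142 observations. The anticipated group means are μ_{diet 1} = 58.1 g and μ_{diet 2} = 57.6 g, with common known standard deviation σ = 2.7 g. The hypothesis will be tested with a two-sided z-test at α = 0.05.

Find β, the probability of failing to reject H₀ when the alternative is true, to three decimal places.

β ≈ 0.655

Standardized effect: d = |μ_{diet 1} − μ_{diet 2}| / σ = |58.1 − 57.6| / 2.7 = 0.1852
Noncentrality parameter: δ = d·√(n/2) = 0.1852 × √(142/2) = 1.5604
Critical value for a two-sided test at α = 0.05: z_{α/2} = 1.960.
Power = Φ(δ − 1.960) + Φ(−δ − 1.960) = Φ(-0.400) + Φ(-3.520) = 0.3447 + 0.0002 = 0.3450.
Type II error: β = 1 − power = 1 − 0.3450 = 0.6550.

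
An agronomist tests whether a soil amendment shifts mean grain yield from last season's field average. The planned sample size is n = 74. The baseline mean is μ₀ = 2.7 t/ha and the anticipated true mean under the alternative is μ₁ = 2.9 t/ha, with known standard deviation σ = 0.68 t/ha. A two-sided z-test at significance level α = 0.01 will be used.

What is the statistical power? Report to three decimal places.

Standardized effect: d = |μ₁ − μ₀| / σ = |2.9 − 2.7| / 0.68 = 0.2941
Noncentrality parameter: δ = d·√n = 0.2941 × √74 = 2.5301
Two-sided α = 0.01 → critical value z_{0.005} = 2.576.
Power = Φ(δ − 2.576) + Φ(−δ − 2.576) = Φ(-0.046) + Φ(-5.106) = 0.4818 + 0.0000 = 0.4818.

Power ≈ 0.482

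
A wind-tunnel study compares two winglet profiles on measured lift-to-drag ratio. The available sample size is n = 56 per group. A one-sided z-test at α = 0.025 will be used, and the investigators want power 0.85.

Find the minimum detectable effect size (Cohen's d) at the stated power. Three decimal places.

Required noncentrality: δ = z_{0.025} + z_{0.15} = 1.960 + 1.036 = 2.996.
δ = d·√(n/2) ⇒ d = δ/√(n/2) = 2.996/√(56/2) = 0.5663.

d ≈ 0.566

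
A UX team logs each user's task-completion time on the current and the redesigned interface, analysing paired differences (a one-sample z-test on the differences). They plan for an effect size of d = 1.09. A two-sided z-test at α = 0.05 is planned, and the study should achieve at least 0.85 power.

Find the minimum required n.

For power 0.85 need Φ(δ − z_{0.025}) = 0.85, so δ = z_{0.025} + z_{0.15} = 1.960 + 1.036 = 2.996.
(Ignoring the negligible lower-tail rejection probability gives the usual closed-form inversion.)
δ = d·√n ⇒ n = (δ/d)² = (2.996 / 1.09)² = 7.56.
Rounding up, n = 8.

n = 8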